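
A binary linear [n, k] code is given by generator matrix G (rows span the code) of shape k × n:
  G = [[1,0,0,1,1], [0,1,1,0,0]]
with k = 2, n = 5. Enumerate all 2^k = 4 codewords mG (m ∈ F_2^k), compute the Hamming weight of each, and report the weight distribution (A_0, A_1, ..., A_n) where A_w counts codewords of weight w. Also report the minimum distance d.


Weight distribution: A_0 = 1, A_2 = 1, A_3 = 1, A_5 = 1. Minimum distance d = 2.

Enumerate all 2^2 = 4 messages m ∈ F_2^2.
For each, compute codeword c = mG in F_2^5, then tally its weight.
  m = 00 → c = 00000, weight = 0.
  m = 10 → c = 10011, weight = 3.
  m = 01 → c = 01100, weight = 2.
  m = 11 → c = 11111, weight = 5.
Tally weights:
  weight 0: 1 codewords.
  weight 2: 1 codewords.
  weight 3: 1 codewords.
  weight 5: 1 codewords.
Minimum distance d = smallest w > 0 with A_w > 0 = 2.
Sanity: Σ A_w = 4 = 2^2 = 4 ✓.


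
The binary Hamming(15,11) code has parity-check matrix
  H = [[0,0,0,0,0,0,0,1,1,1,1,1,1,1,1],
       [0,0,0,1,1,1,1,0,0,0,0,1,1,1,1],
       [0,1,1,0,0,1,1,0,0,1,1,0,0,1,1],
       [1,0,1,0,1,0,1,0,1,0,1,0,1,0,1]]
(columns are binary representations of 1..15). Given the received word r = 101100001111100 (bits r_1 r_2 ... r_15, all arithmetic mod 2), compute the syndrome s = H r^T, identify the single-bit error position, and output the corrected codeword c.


s = (1, 1, 1, 1)^T, error position = 15, corrected codeword c = 101100001111101

Compute s = H r^T mod 2 one row at a time:
  s_1 = 0 + 1 + 1 + 1 + 1 + 1 + 0 + 0 = 5 ≡ 1 (mod 2).
  s_2 = 1 + 0 + 0 + 0 + 1 + 1 + 0 + 0 = 3 ≡ 1 (mod 2).
  s_3 = 0 + 1 + 0 + 0 + 1 + 1 + 0 + 0 = 3 ≡ 1 (mod 2).
  s_4 = 1 + 1 + 0 + 0 + 1 + 1 + 1 + 0 = 5 ≡ 1 (mod 2).
s = (1, 1, 1, 1)^T — this equals column 15 of H (binary 1111), so error is at position 15.
Correct: flip bit 15 of r = 101100001111100 to get c = 101100001111101.


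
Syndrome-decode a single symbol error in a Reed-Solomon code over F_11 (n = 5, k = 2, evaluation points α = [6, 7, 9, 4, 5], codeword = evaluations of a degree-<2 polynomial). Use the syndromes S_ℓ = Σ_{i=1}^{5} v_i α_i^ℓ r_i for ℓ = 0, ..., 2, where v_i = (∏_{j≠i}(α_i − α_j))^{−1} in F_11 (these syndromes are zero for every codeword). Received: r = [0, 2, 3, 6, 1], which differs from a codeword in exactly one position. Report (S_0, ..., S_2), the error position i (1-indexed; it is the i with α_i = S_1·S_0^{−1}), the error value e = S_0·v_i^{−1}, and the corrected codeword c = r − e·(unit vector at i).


S = (8, 4, 2), error at position 1, error magnitude e = 4, c = [7, 2, 3, 6, 1].

Step 1: column multipliers v_i = (∏_{j≠i}(α_i − α_j))^{−1} mod 11.
  i = 1 (α = 6): (6−7)(6−9)(6−4)(6−5) = (−1)·(−3)·2·1 = 6 ≡ 6, so v_1 = 6^{−1} = 2 (mod 11).
  i = 2 (α = 7): (7−6)(7−9)(7−4)(7−5) = 1·(−2)·3·2 = −12 ≡ 10, so v_2 = 10^{−1} = 10 (mod 11).
  i = 3 (α = 9): (9−6)(9−7)(9−4)(9−5) = 3·2·5·4 = 120 ≡ 10, so v_3 = 10^{−1} = 10 (mod 11).
  i = 4 (α = 4): (4−6)(4−7)(4−9)(4−5) = (−2)·(−3)·(−5)·(−1) = 30 ≡ 8, so v_4 = 8^{−1} = 7 (mod 11).
  i = 5 (α = 5): (5−6)(5−7)(5−9)(5−4) = (−1)·(−2)·(−4)·1 = −8 ≡ 3, so v_5 = 3^{−1} = 4 (mod 11).
  v = [2, 10, 10, 7, 4].
Step 2: syndromes of r = [0, 2, 3, 6, 1] (all sums mod 11).
  S_0 = Σ v_i r_i = 2·0 + 10·2 + 10·3 + 7·6 + 4·1 = 96 ≡ 8.
  S_1 = Σ v_i α_i r_i = 2·6·0 + 10·7·2 + 10·9·3 + 7·4·6 + 4·5·1 = 598 ≡ 4.
  α_i^2 mod 11 = [3, 5, 4, 5, 3].
  S_2 = Σ v_i α_i^2 r_i = 2·3·0 + 10·5·2 + 10·4·3 + 7·5·6 + 4·3·1 = 442 ≡ 2.
  S = (8, 4, 2) ≠ 0, so r is not a codeword (an error is present).
Step 3: locate the error. For a single error e at position i, S_ℓ = v_i·e·α_i^ℓ, so α_err = S_1/S_0.
  S_0^{−1} = 8^{−1} = 7 (mod 11), so α_err = 4·7 = 28 ≡ 6 = α_1. Error position i = 1.
  Consistency check: S_2/S_1 = 2·3 = 6 ≡ 6 = α_err ✓ (single-error assumption holds).
Step 4: error magnitude e = S_0/v_1 = S_0·∏_{j≠1}(α_1 − α_j) = 8·6 = 48 ≡ 4 (mod 11).
Step 5: correct position 1: c_1 = r_1 − e = 0 − 4 ≡ 7 (mod 11). Hence c = [7, 2, 3, 6, 1].
  Check: interpolating c through the α_i gives m(x) = 4 + 6·x (degree < 2) with m(α_i) = c_i for every i, so c is indeed a codeword.


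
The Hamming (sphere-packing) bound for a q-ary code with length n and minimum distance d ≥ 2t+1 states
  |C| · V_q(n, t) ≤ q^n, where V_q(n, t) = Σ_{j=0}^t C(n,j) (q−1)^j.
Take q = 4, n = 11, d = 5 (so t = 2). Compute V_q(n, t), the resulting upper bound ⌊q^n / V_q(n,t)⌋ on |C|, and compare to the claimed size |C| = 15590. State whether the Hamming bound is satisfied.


V_q(n, t) = 529, q^n = 4194304, Hamming bound = 7928, |C| = 15590 > bound (violated).

Step 1: Compute V_q(n, t) = Σ_{j=0}^2 C(n, j) (q−1)^j.
  j = 0: C(11,0)·(3)^0 = 1·1 = 1.
  j = 1: C(11,1)·(3)^1 = 11·3 = 33.
  j = 2: C(11,2)·(3)^2 = 55·9 = 495.
  V_q(n, t) = 1 + 33 + 495 = 529.
Step 2: q^n = 4^11 = 4194304.
Step 3: Hamming bound ⌊q^n / V_q(n,t)⌋ = ⌊4194304/529⌋ = 7928.
Step 4: Compare |C| = 15590 to 7928: violated.
The claimed |C| lies above the Hamming bound, so no 4-ary code of length 11 with d ≥ 5 can have 15590 codewords.


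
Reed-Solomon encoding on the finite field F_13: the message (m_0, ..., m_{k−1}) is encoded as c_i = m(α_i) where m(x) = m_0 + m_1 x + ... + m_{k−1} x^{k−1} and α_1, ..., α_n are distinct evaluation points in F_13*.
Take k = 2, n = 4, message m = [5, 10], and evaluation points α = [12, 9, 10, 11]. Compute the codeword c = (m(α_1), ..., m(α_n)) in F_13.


c = [8, 4, 1, 11]

Message polynomial: m(x) = 5 + 10·x (mod 13).
For each evaluation point α_i, compute m(α_i) mod 13:
  α_1 = 12: Horner steps 10 → 8, so m(12) = 8.
  α_2 = 9: Horner steps 10 → 4, so m(9) = 4.
  α_3 = 10: Horner steps 10 → 1, so m(10) = 1.
  α_4 = 11: Horner steps 10 → 11, so m(11) = 11.
Codeword c = [8, 4, 1, 11] ∈ F_13^4.


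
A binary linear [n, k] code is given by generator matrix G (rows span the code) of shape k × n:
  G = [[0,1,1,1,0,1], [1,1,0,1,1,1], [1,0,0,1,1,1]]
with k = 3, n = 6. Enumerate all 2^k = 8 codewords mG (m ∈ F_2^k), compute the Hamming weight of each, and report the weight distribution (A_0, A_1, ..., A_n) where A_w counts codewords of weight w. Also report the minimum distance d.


Weight distribution: A_0 = 1, A_1 = 1, A_3 = 2, A_4 = 3, A_5 = 1. Minimum distance d = 1.

Enumerate all 2^3 = 8 messages m ∈ F_2^3.
For each, compute codeword c = mG in F_2^6, then tally its weight.
  m = 000 → c = 000000, weight = 0.
  m = 100 → c = 011101, weight = 4.
  m = 010 → c = 110111, weight = 5.
  m = 110 → c = 101010, weight = 3.
  m = 001 → c = 100111, weight = 4.
  m = 101 → c = 111010, weight = 4.
  m = 011 → c = 010000, weight = 1.
  m = 111 → c = 001101, weight = 3.
Tally weights:
  weight 0: 1 codewords.
  weight 1: 1 codewords.
  weight 3: 2 codewords.
  weight 4: 3 codewords.
  weight 5: 1 codewords.
Minimum distance d = smallest w > 0 with A_w > 0 = 1.
Sanity: Σ A_w = 8 = 2^3 = 8 ✓.


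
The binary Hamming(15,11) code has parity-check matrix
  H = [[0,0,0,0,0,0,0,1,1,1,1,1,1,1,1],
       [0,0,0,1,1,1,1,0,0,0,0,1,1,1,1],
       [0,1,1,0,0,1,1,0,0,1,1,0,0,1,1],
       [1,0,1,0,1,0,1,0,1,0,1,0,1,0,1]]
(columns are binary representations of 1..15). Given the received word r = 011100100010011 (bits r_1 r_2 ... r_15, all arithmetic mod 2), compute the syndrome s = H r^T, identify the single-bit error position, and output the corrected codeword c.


s = (1, 0, 0, 0)^T, error position = 8, corrected codeword c = 011100110010011

Compute s = H r^T mod 2 one row at a time:
  s_1 = 0 + 0 + 0 + 1 + 0 + 0 + 1 + 1 = 3 ≡ 1 (mod 2).
  s_2 = 1 + 0 + 0 + 1 + 0 + 0 + 1 + 1 = 4 ≡ 0 (mod 2).
  s_3 = 1 + 1 + 0 + 1 + 0 + 1 + 1 + 1 = 6 ≡ 0 (mod 2).
  s_4 = 0 + 1 + 0 + 1 + 0 + 1 + 0 + 1 = 4 ≡ 0 (mod 2).
s = (1, 0, 0, 0)^T — this equals column 8 of H (binary 1000), so error is at position 8.
Correct: flip bit 8 of r = 011100100010011 to get c = 011100110010011.


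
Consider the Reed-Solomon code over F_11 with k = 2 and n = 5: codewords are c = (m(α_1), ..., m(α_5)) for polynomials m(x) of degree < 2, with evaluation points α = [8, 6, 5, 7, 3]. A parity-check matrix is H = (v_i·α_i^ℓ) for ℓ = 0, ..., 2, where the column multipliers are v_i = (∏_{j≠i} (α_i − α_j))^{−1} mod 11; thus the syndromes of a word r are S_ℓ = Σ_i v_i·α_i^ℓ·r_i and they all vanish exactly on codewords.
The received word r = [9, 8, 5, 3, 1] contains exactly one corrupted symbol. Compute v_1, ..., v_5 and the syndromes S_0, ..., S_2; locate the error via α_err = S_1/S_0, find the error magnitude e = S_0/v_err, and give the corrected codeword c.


S = (8, 7, 2), error at position 3, error magnitude e = 3, c = [9, 8, 2, 3, 1].

Step 1: column multipliers v_i = (∏_{j≠i}(α_i − α_j))^{−1} mod 11.
  i = 1 (α = 8): (8−6)(8−5)(8−7)(8−3) = 2·3·1·5 = 30 ≡ 8, so v_1 = 8^{−1} = 7 (mod 11).
  i = 2 (α = 6): (6−8)(6−5)(6−7)(6−3) = (−2)·1·(−1)·3 = 6 ≡ 6, so v_2 = 6^{−1} = 2 (mod 11).
  i = 3 (α = 5): (5−8)(5−6)(5−7)(5−3) = (−3)·(−1)·(−2)·2 = −12 ≡ 10, so v_3 = 10^{−1} = 10 (mod 11).
  i = 4 (α = 7): (7−8)(7−6)(7−5)(7−3) = (−1)·1·2·4 = −8 ≡ 3, so v_4 = 3^{−1} = 4 (mod 11).
  i = 5 (α = 3): (3−8)(3−6)(3−5)(3−7) = (−5)·(−3)·(−2)·(−4) = 120 ≡ 10, so v_5 = 10^{−1} = 10 (mod 11).
  v = [7, 2, 10, 4, 10].
Step 2: syndromes of r = [9, 8, 5, 3, 1] (all sums mod 11).
  S_0 = Σ v_i r_i = 7·9 + 2·8 + 10·5 + 4·3 + 10·1 = 151 ≡ 8.
  S_1 = Σ v_i α_i r_i = 7·8·9 + 2·6·8 + 10·5·5 + 4·7·3 + 10·3·1 = 964 ≡ 7.
  α_i^2 mod 11 = [9, 3, 3, 5, 9].
  S_2 = Σ v_i α_i^2 r_i = 7·9·9 + 2·3·8 + 10·3·5 + 4·5·3 + 10·9·1 = 915 ≡ 2.
  S = (8, 7, 2) ≠ 0, so r is not a codeword (an error is present).
Step 3: locate the error. For a single error e at position i, S_ℓ = v_i·e·α_i^ℓ, so α_err = S_1/S_0.
  S_0^{−1} = 8^{−1} = 7 (mod 11), so α_err = 7·7 = 49 ≡ 5 = α_3. Error position i = 3.
  Consistency check: S_2/S_1 = 2·8 = 16 ≡ 5 = α_err ✓ (single-error assumption holds).
Step 4: error magnitude e = S_0/v_3 = S_0·∏_{j≠3}(α_3 − α_j) = 8·10 = 80 ≡ 3 (mod 11).
Step 5: correct position 3: c_3 = r_3 − e = 5 − 3 ≡ 2 (mod 11). Hence c = [9, 8, 2, 3, 1].
  Check: interpolating c through the α_i gives m(x) = 5 + 6·x (degree < 2) with m(α_i) = c_i for every i, so c is indeed a codeword.


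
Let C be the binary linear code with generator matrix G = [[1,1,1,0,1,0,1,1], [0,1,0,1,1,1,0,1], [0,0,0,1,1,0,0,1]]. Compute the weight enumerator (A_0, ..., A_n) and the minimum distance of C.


Weight distribution: A_0 = 1, A_2 = 1, A_3 = 1, A_5 = 3, A_6 = 2. Minimum distance d = 2.

Enumerate all 2^3 = 8 messages m ∈ F_2^3.
For each, compute codeword c = mG in F_2^8, then tally its weight.
  m = 000 → c = 00000000, weight = 0.
  m = 100 → c = 11101011, weight = 6.
  m = 010 → c = 01011101, weight = 5.
  m = 110 → c = 10110110, weight = 5.
  m = 001 → c = 00011001, weight = 3.
  m = 101 → c = 11110010, weight = 5.
  m = 011 → c = 01000100, weight = 2.
  m = 111 → c = 10101111, weight = 6.
Tally weights:
  weight 0: 1 codewords.
  weight 2: 1 codewords.
  weight 3: 1 codewords.
  weight 5: 3 codewords.
  weight 6: 2 codewords.
Minimum distance d = smallest w > 0 with A_w > 0 = 2.
Sanity: Σ A_w = 8 = 2^3 = 8 ✓.


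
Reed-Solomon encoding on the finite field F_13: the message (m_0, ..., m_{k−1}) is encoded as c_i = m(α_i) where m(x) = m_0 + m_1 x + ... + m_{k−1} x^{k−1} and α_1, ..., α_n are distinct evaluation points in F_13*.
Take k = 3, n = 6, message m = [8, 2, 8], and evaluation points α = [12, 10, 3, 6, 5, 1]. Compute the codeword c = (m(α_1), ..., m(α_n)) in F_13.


c = [1, 9, 8, 9, 10, 5]

Message polynomial: m(x) = 8 + 2·x + 8·x^2 (mod 13).
For each evaluation point α_i, compute m(α_i) mod 13:
  α_1 = 12: Horner steps 8 → 7 → 1, so m(12) = 1.
  α_2 = 10: Horner steps 8 → 4 → 9, so m(10) = 9.
  α_3 = 3: Horner steps 8 → 0 → 8, so m(3) = 8.
  α_4 = 6: Horner steps 8 → 11 → 9, so m(6) = 9.
  α_5 = 5: Horner steps 8 → 3 → 10, so m(5) = 10.
  α_6 = 1: Horner steps 8 → 10 → 5, so m(1) = 5.
Codeword c = [1, 9, 8, 9, 10, 5] ∈ F_13^6.


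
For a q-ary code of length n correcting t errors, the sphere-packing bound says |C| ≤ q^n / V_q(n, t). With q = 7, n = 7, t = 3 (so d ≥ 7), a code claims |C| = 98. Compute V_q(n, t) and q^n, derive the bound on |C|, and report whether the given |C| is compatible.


V_q(n, t) = 8359, q^n = 823543, Hamming bound = 98, |C| = 98 ≤ bound (satisfied).

Step 1: Compute V_q(n, t) = Σ_{j=0}^3 C(n, j) (q−1)^j.
  j = 0: C(7,0)·(6)^0 = 1·1 = 1.
  j = 1: C(7,1)·(6)^1 = 7·6 = 42.
  j = 2: C(7,2)·(6)^2 = 21·36 = 756.
  j = 3: C(7,3)·(6)^3 = 35·216 = 7560.
  V_q(n, t) = 1 + 42 + 756 + 7560 = 8359.
Step 2: q^n = 7^7 = 823543.
Step 3: Hamming bound ⌊q^n / V_q(n,t)⌋ = ⌊823543/8359⌋ = 98.
Step 4: Compare |C| = 98 to 98: satisfied.
The claimed |C| lies at the Hamming bound (tight).


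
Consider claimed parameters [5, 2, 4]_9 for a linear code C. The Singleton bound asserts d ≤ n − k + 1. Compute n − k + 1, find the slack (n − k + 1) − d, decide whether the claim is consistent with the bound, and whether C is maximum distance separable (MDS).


Singleton RHS = n − k + 1 = 4, slack = 0, bound satisfied, MDS.

Singleton bound: d ≤ n − k + 1.
Here n = 5, k = 2, so n − k + 1 = 4.
Given d = 4, check d ≤ 4: YES.
Slack = (n − k + 1) − d = 0.
The code is MDS (slack = 0).
Description: the claimed parameters are [5, 2, 4]_9; such a code would be MDS (meets Singleton bound).


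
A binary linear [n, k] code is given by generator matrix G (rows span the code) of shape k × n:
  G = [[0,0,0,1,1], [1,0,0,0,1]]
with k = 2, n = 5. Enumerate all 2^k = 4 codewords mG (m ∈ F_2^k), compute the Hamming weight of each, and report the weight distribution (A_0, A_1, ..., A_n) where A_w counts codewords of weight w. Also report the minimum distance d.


Weight distribution: A_0 = 1, A_2 = 3. Minimum distance d = 2.

Enumerate all 2^2 = 4 messages m ∈ F_2^2.
For each, compute codeword c = mG in F_2^5, then tally its weight.
  m = 00 → c = 00000, weight = 0.
  m = 10 → c = 00011, weight = 2.
  m = 01 → c = 10001, weight = 2.
  m = 11 → c = 10010, weight = 2.
Tally weights:
  weight 0: 1 codewords.
  weight 2: 3 codewords.
Minimum distance d = smallest w > 0 with A_w > 0 = 2.
Sanity: Σ A_w = 4 = 2^2 = 4 ✓.


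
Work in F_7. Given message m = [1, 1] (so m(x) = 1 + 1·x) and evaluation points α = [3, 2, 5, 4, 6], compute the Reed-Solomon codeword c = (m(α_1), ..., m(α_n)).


c = [4, 3, 6, 5, 0]

Message polynomial: m(x) = 1 + 1·x (mod 7).
For each evaluation point α_i, compute m(α_i) mod 7:
  α_1 = 3: Horner steps 1 → 4, so m(3) = 4.
  α_2 = 2: Horner steps 1 → 3, so m(2) = 3.
  α_3 = 5: Horner steps 1 → 6, so m(5) = 6.
  α_4 = 4: Horner steps 1 → 5, so m(4) = 5.
  α_5 = 6: Horner steps 1 → 0, so m(6) = 0.
Codeword c = [4, 3, 6, 5, 0] ∈ F_7^5.


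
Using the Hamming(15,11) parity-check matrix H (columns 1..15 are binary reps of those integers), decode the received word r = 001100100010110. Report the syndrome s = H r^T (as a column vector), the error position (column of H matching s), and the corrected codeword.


s = (1, 0, 0, 0)^T, error position = 8, corrected codeword c = 001100110010110

Compute s = H r^T mod 2 one row at a time:
  s_1 = 0 + 0 + 0 + 1 + 0 + 1 + 1 + 0 = 3 ≡ 1 (mod 2).
  s_2 = 1 + 0 + 0 + 1 + 0 + 1 + 1 + 0 = 4 ≡ 0 (mod 2).
  s_3 = 0 + 1 + 0 + 1 + 0 + 1 + 1 + 0 = 4 ≡ 0 (mod 2).
  s_4 = 0 + 1 + 0 + 1 + 0 + 1 + 1 + 0 = 4 ≡ 0 (mod 2).
s = (1, 0, 0, 0)^T — this equals column 8 of H (binary 1000), so error is at position 8.
Correct: flip bit 8 of r = 001100100010110 to get c = 001100110010110.


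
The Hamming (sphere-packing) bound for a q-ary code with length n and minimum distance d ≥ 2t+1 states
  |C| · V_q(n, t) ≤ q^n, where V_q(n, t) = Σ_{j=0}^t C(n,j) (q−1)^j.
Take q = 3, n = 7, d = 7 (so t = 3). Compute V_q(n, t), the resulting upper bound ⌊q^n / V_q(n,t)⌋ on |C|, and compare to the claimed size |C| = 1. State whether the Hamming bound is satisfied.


V_q(n, t) = 379, q^n = 2187, Hamming bound = 5, |C| = 1 ≤ bound (satisfied).

Step 1: Compute V_q(n, t) = Σ_{j=0}^3 C(n, j) (q−1)^j.
  j = 0: C(7,0)·(2)^0 = 1·1 = 1.
  j = 1: C(7,1)·(2)^1 = 7·2 = 14.
  j = 2: C(7,2)·(2)^2 = 21·4 = 84.
  j = 3: C(7,3)·(2)^3 = 35·8 = 280.
  V_q(n, t) = 1 + 14 + 84 + 280 = 379.
Step 2: q^n = 3^7 = 2187.
Step 3: Hamming bound ⌊q^n / V_q(n,t)⌋ = ⌊2187/379⌋ = 5.
Step 4: Compare |C| = 1 to 5: satisfied.
The claimed |C| lies below the Hamming bound.


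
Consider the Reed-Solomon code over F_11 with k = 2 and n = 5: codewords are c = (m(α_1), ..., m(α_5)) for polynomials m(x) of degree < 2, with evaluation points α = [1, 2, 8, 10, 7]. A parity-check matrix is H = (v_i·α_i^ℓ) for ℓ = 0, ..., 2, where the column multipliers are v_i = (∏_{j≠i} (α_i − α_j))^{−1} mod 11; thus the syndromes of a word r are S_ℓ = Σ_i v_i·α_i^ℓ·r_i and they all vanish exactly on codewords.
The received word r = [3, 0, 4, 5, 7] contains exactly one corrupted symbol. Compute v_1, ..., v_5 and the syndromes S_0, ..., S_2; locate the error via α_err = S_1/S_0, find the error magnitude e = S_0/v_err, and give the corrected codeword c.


S = (6, 5, 6), error at position 4, error magnitude e = 7, c = [3, 0, 4, 9, 7].

Step 1: column multipliers v_i = (∏_{j≠i}(α_i − α_j))^{−1} mod 11.
  i = 1 (α = 1): (1−2)(1−8)(1−10)(1−7) = (−1)·(−7)·(−9)·(−6) = 378 ≡ 4, so v_1 = 4^{−1} = 3 (mod 11).
  i = 2 (α = 2): (2−1)(2−8)(2−10)(2−7) = 1·(−6)·(−8)·(−5) = −240 ≡ 2, so v_2 = 2^{−1} = 6 (mod 11).
  i = 3 (α = 8): (8−1)(8−2)(8−10)(8−7) = 7·6·(−2)·1 = −84 ≡ 4, so v_3 = 4^{−1} = 3 (mod 11).
  i = 4 (α = 10): (10−1)(10−2)(10−8)(10−7) = 9·8·2·3 = 432 ≡ 3, so v_4 = 3^{−1} = 4 (mod 11).
  i = 5 (α = 7): (7−1)(7−2)(7−8)(7−10) = 6·5·(−1)·(−3) = 90 ≡ 2, so v_5 = 2^{−1} = 6 (mod 11).
  v = [3, 6, 3, 4, 6].
Step 2: syndromes of r = [3, 0, 4, 5, 7] (all sums mod 11).
  S_0 = Σ v_i r_i = 3·3 + 6·0 + 3·4 + 4·5 + 6·7 = 83 ≡ 6.
  S_1 = Σ v_i α_i r_i = 3·1·3 + 6·2·0 + 3·8·4 + 4·10·5 + 6·7·7 = 599 ≡ 5.
  α_i^2 mod 11 = [1, 4, 9, 1, 5].
  S_2 = Σ v_i α_i^2 r_i = 3·1·3 + 6·4·0 + 3·9·4 + 4·1·5 + 6·5·7 = 347 ≡ 6.
  S = (6, 5, 6) ≠ 0, so r is not a codeword (an error is present).
Step 3: locate the error. For a single error e at position i, S_ℓ = v_i·e·α_i^ℓ, so α_err = S_1/S_0.
  S_0^{−1} = 6^{−1} = 2 (mod 11), so α_err = 5·2 = 10 ≡ 10 = α_4. Error position i = 4.
  Consistency check: S_2/S_1 = 6·9 = 54 ≡ 10 = α_err ✓ (single-error assumption holds).
Step 4: error magnitude e = S_0/v_4 = S_0·∏_{j≠4}(α_4 − α_j) = 6·3 = 18 ≡ 7 (mod 11).
Step 5: correct position 4: c_4 = r_4 − e = 5 − 7 ≡ 9 (mod 11). Hence c = [3, 0, 4, 9, 7].
  Check: interpolating c through the α_i gives m(x) = 6 + 8·x (degree < 2) with m(α_i) = c_i for every i, so c is indeed a codeword.


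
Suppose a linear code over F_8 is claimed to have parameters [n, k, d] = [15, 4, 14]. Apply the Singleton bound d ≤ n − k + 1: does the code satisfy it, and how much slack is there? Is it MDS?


Singleton RHS = n − k + 1 = 12, slack = -2, bound violated (no such code; not MDS).

Singleton bound: d ≤ n − k + 1.
Here n = 15, k = 4, so n − k + 1 = 12.
Given d = 14, check d ≤ 12: NO.
Slack = (n − k + 1) − d = -2.
The slack is negative: d = 14 exceeds n − k + 1 = 12 by 2, so the Singleton bound is violated and no linear [15, 4, 14]_8 code can exist. In particular it is not MDS (MDS requires d = n − k + 1 exactly).
Description: the claimed parameters are [15, 4, 14]_8; such a code would be impossible (violates the Singleton bound).


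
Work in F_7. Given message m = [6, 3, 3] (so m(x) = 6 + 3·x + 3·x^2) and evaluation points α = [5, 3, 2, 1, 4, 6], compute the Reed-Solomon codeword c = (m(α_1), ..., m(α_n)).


c = [5, 0, 3, 5, 3, 6]

Message polynomial: m(x) = 6 + 3·x + 3·x^2 (mod 7).
For each evaluation point α_i, compute m(α_i) mod 7:
  α_1 = 5: Horner steps 3 → 4 → 5, so m(5) = 5.
  α_2 = 3: Horner steps 3 → 5 → 0, so m(3) = 0.
  α_3 = 2: Horner steps 3 → 2 → 3, so m(2) = 3.
  α_4 = 1: Horner steps 3 → 6 → 5, so m(1) = 5.
  α_5 = 4: Horner steps 3 → 1 → 3, so m(4) = 3.
  α_6 = 6: Horner steps 3 → 0 → 6, so m(6) = 6.
Codeword c = [5, 0, 3, 5, 3, 6] ∈ F_7^6.


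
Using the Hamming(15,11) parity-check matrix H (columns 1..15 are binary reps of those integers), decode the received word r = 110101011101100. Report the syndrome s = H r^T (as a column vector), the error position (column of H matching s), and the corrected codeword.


s = (1, 0, 1, 1)^T, error position = 11, corrected codeword c = 110101011111100

Compute s = H r^T mod 2 one row at a time:
  s_1 = 1 + 1 + 1 + 0 + 1 + 1 + 0 + 0 = 5 ≡ 1 (mod 2).
  s_2 = 1 + 0 + 1 + 0 + 1 + 1 + 0 + 0 = 4 ≡ 0 (mod 2).
  s_3 = 1 + 0 + 1 + 0 + 1 + 0 + 0 + 0 = 3 ≡ 1 (mod 2).
  s_4 = 1 + 0 + 0 + 0 + 1 + 0 + 1 + 0 = 3 ≡ 1 (mod 2).
s = (1, 0, 1, 1)^T — this equals column 11 of H (binary 1011), so error is at position 11.
Correct: flip bit 11 of r = 110101011101100 to get c = 110101011111100.


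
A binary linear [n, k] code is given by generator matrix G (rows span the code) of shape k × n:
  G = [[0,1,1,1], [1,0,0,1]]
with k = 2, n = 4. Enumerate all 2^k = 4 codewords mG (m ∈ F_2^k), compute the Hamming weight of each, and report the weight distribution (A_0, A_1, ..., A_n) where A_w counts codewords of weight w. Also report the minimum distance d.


Weight distribution: A_0 = 1, A_2 = 1, A_3 = 2. Minimum distance d = 2.

Enumerate all 2^2 = 4 messages m ∈ F_2^2.
For each, compute codeword c = mG in F_2^4, then tally its weight.
  m = 00 → c = 0000, weight = 0.
  m = 10 → c = 0111, weight = 3.
  m = 01 → c = 1001, weight = 2.
  m = 11 → c = 1110, weight = 3.
Tally weights:
  weight 0: 1 codewords.
  weight 2: 1 codewords.
  weight 3: 2 codewords.
Minimum distance d = smallest w > 0 with A_w > 0 = 2.
Sanity: Σ A_w = 4 = 2^2 = 4 ✓.


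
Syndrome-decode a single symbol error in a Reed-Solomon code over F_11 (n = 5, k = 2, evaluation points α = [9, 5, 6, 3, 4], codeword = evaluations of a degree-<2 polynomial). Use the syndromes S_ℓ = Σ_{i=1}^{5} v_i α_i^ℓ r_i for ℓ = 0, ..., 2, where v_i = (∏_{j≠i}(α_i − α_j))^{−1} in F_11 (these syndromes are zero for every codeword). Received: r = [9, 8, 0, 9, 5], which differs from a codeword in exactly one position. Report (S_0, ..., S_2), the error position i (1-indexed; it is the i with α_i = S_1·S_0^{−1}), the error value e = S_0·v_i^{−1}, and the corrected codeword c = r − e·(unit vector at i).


S = (6, 7, 10), error at position 4, error magnitude e = 7, c = [9, 8, 0, 2, 5].

Step 1: column multipliers v_i = (∏_{j≠i}(α_i − α_j))^{−1} mod 11.
  i = 1 (α = 9): (9−5)(9−6)(9−3)(9−4) = 4·3·6·5 = 360 ≡ 8, so v_1 = 8^{−1} = 7 (mod 11).
  i = 2 (α = 5): (5−9)(5−6)(5−3)(5−4) = (−4)·(−1)·2·1 = 8 ≡ 8, so v_2 = 8^{−1} = 7 (mod 11).
  i = 3 (α = 6): (6−9)(6−5)(6−3)(6−4) = (−3)·1·3·2 = −18 ≡ 4, so v_3 = 4^{−1} = 3 (mod 11).
  i = 4 (α = 3): (3−9)(3−5)(3−6)(3−4) = (−6)·(−2)·(−3)·(−1) = 36 ≡ 3, so v_4 = 3^{−1} = 4 (mod 11).
  i = 5 (α = 4): (4−9)(4−5)(4−6)(4−3) = (−5)·(−1)·(−2)·1 = −10 ≡ 1, so v_5 = 1^{−1} = 1 (mod 11).
  v = [7, 7, 3, 4, 1].
Step 2: syndromes of r = [9, 8, 0, 9, 5] (all sums mod 11).
  S_0 = Σ v_i r_i = 7·9 + 7·8 + 3·0 + 4·9 + 1·5 = 160 ≡ 6.
  S_1 = Σ v_i α_i r_i = 7·9·9 + 7·5·8 + 3·6·0 + 4·3·9 + 1·4·5 = 975 ≡ 7.
  α_i^2 mod 11 = [4, 3, 3, 9, 5].
  S_2 = Σ v_i α_i^2 r_i = 7·4·9 + 7·3·8 + 3·3·0 + 4·9·9 + 1·5·5 = 769 ≡ 10.
  S = (6, 7, 10) ≠ 0, so r is not a codeword (an error is present).
Step 3: locate the error. For a single error e at position i, S_ℓ = v_i·e·α_i^ℓ, so α_err = S_1/S_0.
  S_0^{−1} = 6^{−1} = 2 (mod 11), so α_err = 7·2 = 14 ≡ 3 = α_4. Error position i = 4.
  Consistency check: S_2/S_1 = 10·8 = 80 ≡ 3 = α_err ✓ (single-error assumption holds).
Step 4: error magnitude e = S_0/v_4 = S_0·∏_{j≠4}(α_4 − α_j) = 6·3 = 18 ≡ 7 (mod 11).
Step 5: correct position 4: c_4 = r_4 − e = 9 − 7 ≡ 2 (mod 11). Hence c = [9, 8, 0, 2, 5].
  Check: interpolating c through the α_i gives m(x) = 4 + 3·x (degree < 2) with m(α_i) = c_i for every i, so c is indeed a codeword.


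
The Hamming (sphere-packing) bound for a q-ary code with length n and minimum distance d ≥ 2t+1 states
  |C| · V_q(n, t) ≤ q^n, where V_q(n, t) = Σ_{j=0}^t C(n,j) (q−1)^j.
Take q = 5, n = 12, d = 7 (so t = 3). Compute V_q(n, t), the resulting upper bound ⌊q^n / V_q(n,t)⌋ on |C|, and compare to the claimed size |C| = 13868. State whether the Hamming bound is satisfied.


V_q(n, t) = 15185, q^n = 244140625, Hamming bound = 16077, |C| = 13868 ≤ bound (satisfied).

Step 1: Compute V_q(n, t) = Σ_{j=0}^3 C(n, j) (q−1)^j.
  j = 0: C(12,0)·(4)^0 = 1·1 = 1.
  j = 1: C(12,1)·(4)^1 = 12·4 = 48.
  j = 2: C(12,2)·(4)^2 = 66·16 = 1056.
  j = 3: C(12,3)·(4)^3 = 220·64 = 14080.
  V_q(n, t) = 1 + 48 + 1056 + 14080 = 15185.
Step 2: q^n = 5^12 = 244140625.
Step 3: Hamming bound ⌊q^n / V_q(n,t)⌋ = ⌊244140625/15185⌋ = 16077.
Step 4: Compare |C| = 13868 to 16077: satisfied.
The claimed |C| lies below the Hamming bound.


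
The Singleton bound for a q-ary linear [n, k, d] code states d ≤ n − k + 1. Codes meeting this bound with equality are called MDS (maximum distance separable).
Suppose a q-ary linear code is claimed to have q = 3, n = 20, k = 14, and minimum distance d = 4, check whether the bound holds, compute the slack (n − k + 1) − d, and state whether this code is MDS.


Singleton RHS = n − k + 1 = 7, slack = 3, bound satisfied, not MDS.

Singleton bound: d ≤ n − k + 1.
Here n = 20, k = 14, so n − k + 1 = 7.
Given d = 4, check d ≤ 7: YES.
Slack = (n − k + 1) − d = 3.
The code is NOT MDS (slack = 3 > 0).
Description: the claimed parameters are [20, 14, 4]_3; such a code would be non-MDS.


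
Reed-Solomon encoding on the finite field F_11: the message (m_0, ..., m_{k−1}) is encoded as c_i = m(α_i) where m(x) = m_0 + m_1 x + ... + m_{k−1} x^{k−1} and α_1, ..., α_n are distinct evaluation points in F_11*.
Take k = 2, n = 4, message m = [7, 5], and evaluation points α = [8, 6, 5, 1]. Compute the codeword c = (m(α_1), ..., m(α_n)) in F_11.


c = [3, 4, 10, 1]

Message polynomial: m(x) = 7 + 5·x (mod 11).
For each evaluation point α_i, compute m(α_i) mod 11:
  α_1 = 8: Horner steps 5 → 3, so m(8) = 3.
  α_2 = 6: Horner steps 5 → 4, so m(6) = 4.
  α_3 = 5: Horner steps 5 → 10, so m(5) = 10.
  α_4 = 1: Horner steps 5 → 1, so m(1) = 1.
Codeword c = [3, 4, 10, 1] ∈ F_11^4.


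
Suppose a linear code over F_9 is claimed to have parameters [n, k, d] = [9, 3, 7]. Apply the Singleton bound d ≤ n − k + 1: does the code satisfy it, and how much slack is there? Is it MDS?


Singleton RHS = n − k + 1 = 7, slack = 0, bound satisfied, MDS.

Singleton bound: d ≤ n − k + 1.
Here n = 9, k = 3, so n − k + 1 = 7.
Given d = 7, check d ≤ 7: YES.
Slack = (n − k + 1) − d = 0.
The code is MDS (slack = 0).
Description: the claimed parameters are [9, 3, 7]_9; such a code would be MDS (meets Singleton bound).


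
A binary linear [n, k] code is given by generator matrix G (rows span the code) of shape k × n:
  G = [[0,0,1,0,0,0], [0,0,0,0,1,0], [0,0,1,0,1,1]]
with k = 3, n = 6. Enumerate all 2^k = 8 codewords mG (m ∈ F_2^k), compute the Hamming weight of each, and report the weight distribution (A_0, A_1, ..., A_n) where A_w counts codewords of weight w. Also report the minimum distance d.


Weight distribution: A_0 = 1, A_1 = 3, A_2 = 3, A_3 = 1. Minimum distance d = 1.

Enumerate all 2^3 = 8 messages m ∈ F_2^3.
For each, compute codeword c = mG in F_2^6, then tally its weight.
  m = 000 → c = 000000, weight = 0.
  m = 100 → c = 001000, weight = 1.
  m = 010 → c = 000010, weight = 1.
  m = 110 → c = 001010, weight = 2.
  m = 001 → c = 001011, weight = 3.
  m = 101 → c = 000011, weight = 2.
  m = 011 → c = 001001, weight = 2.
  m = 111 → c = 000001, weight = 1.
Tally weights:
  weight 0: 1 codewords.
  weight 1: 3 codewords.
  weight 2: 3 codewords.
  weight 3: 1 codewords.
Minimum distance d = smallest w > 0 with A_w > 0 = 1.
Sanity: Σ A_w = 8 = 2^3 = 8 ✓.


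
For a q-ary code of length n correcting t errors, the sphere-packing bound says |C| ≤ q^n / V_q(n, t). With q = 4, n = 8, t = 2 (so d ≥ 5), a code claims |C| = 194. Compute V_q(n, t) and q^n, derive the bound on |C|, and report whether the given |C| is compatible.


V_q(n, t) = 277, q^n = 65536, Hamming bound = 236, |C| = 194 ≤ bound (satisfied).

Step 1: Compute V_q(n, t) = Σ_{j=0}^2 C(n, j) (q−1)^j.
  j = 0: C(8,0)·(3)^0 = 1·1 = 1.
  j = 1: C(8,1)·(3)^1 = 8·3 = 24.
  j = 2: C(8,2)·(3)^2 = 28·9 = 252.
  V_q(n, t) = 1 + 24 + 252 = 277.
Step 2: q^n = 4^8 = 65536.
Step 3: Hamming bound ⌊q^n / V_q(n,t)⌋ = ⌊65536/277⌋ = 236.
Step 4: Compare |C| = 194 to 236: satisfied.
The claimed |C| lies below the Hamming bound.


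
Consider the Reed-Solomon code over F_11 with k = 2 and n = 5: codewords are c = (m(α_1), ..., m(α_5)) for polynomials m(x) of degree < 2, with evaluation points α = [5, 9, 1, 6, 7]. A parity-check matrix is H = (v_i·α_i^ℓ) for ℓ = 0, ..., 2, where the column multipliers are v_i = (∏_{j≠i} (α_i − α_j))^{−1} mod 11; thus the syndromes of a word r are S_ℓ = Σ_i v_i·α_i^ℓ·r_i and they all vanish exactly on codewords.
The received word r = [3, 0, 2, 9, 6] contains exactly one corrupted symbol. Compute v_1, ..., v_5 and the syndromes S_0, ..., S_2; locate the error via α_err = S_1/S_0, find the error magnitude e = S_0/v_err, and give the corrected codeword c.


S = (2, 10, 6), error at position 1, error magnitude e = 2, c = [1, 0, 2, 9, 6].

Step 1: column multipliers v_i = (∏_{j≠i}(α_i − α_j))^{−1} mod 11.
  i = 1 (α = 5): (5−9)(5−1)(5−6)(5−7) = (−4)·4·(−1)·(−2) = −32 ≡ 1, so v_1 = 1^{−1} = 1 (mod 11).
  i = 2 (α = 9): (9−5)(9−1)(9−6)(9−7) = 4·8·3·2 = 192 ≡ 5, so v_2 = 5^{−1} = 9 (mod 11).
  i = 3 (α = 1): (1−5)(1−9)(1−6)(1−7) = (−4)·(−8)·(−5)·(−6) = 960 ≡ 3, so v_3 = 3^{−1} = 4 (mod 11).
  i = 4 (α = 6): (6−5)(6−9)(6−1)(6−7) = 1·(−3)·5·(−1) = 15 ≡ 4, so v_4 = 4^{−1} = 3 (mod 11).
  i = 5 (α = 7): (7−5)(7−9)(7−1)(7−6) = 2·(−2)·6·1 = −24 ≡ 9, so v_5 = 9^{−1} = 5 (mod 11).
  v = [1, 9, 4, 3, 5].
Step 2: syndromes of r = [3, 0, 2, 9, 6] (all sums mod 11).
  S_0 = Σ v_i r_i = 1·3 + 9·0 + 4·2 + 3·9 + 5·6 = 68 ≡ 2.
  S_1 = Σ v_i α_i r_i = 1·5·3 + 9·9·0 + 4·1·2 + 3·6·9 + 5·7·6 = 395 ≡ 10.
  α_i^2 mod 11 = [3, 4, 1, 3, 5].
  S_2 = Σ v_i α_i^2 r_i = 1·3·3 + 9·4·0 + 4·1·2 + 3·3·9 + 5·5·6 = 248 ≡ 6.
  S = (2, 10, 6) ≠ 0, so r is not a codeword (an error is present).
Step 3: locate the error. For a single error e at position i, S_ℓ = v_i·e·α_i^ℓ, so α_err = S_1/S_0.
  S_0^{−1} = 2^{−1} = 6 (mod 11), so α_err = 10·6 = 60 ≡ 5 = α_1. Error position i = 1.
  Consistency check: S_2/S_1 = 6·10 = 60 ≡ 5 = α_err ✓ (single-error assumption holds).
Step 4: error magnitude e = S_0/v_1 = S_0·∏_{j≠1}(α_1 − α_j) = 2·1 = 2 ≡ 2 (mod 11).
Step 5: correct position 1: c_1 = r_1 − e = 3 − 2 ≡ 1 (mod 11). Hence c = [1, 0, 2, 9, 6].
  Check: interpolating c through the α_i gives m(x) = 5 + 8·x (degree < 2) with m(α_i) = c_i for every i, so c is indeed a codeword.


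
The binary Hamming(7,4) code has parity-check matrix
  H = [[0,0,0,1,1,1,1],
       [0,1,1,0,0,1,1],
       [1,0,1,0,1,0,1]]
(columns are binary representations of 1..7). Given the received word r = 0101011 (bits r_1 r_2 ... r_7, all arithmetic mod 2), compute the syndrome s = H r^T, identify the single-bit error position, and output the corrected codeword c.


s = (1, 1, 1)^T, error position = 7, corrected codeword c = 0101010

Compute s = H r^T mod 2 one row at a time:
  s_1 = 1 + 0 + 1 + 1 = 3 ≡ 1 (mod 2).
  s_2 = 1 + 0 + 1 + 1 = 3 ≡ 1 (mod 2).
  s_3 = 0 + 0 + 0 + 1 = 1 ≡ 1 (mod 2).
s = (1, 1, 1)^T — this equals column 7 of H (binary 111), so error is at position 7.
Correct: flip bit 7 of r = 0101011 to get c = 0101010.


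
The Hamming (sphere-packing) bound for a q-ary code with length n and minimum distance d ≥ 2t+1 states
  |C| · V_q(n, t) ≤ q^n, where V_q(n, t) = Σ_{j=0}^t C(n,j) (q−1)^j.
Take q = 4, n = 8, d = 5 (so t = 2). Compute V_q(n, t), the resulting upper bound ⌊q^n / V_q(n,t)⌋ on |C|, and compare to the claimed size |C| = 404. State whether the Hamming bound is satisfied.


V_q(n, t) = 277, q^n = 65536, Hamming bound = 236, |C| = 404 > bound (violated).

Step 1: Compute V_q(n, t) = Σ_{j=0}^2 C(n, j) (q−1)^j.
  j = 0: C(8,0)·(3)^0 = 1·1 = 1.
  j = 1: C(8,1)·(3)^1 = 8·3 = 24.
  j = 2: C(8,2)·(3)^2 = 28·9 = 252.
  V_q(n, t) = 1 + 24 + 252 = 277.
Step 2: q^n = 4^8 = 65536.
Step 3: Hamming bound ⌊q^n / V_q(n,t)⌋ = ⌊65536/277⌋ = 236.
Step 4: Compare |C| = 404 to 236: violated.
The claimed |C| lies above the Hamming bound, so no 4-ary code of length 8 with d ≥ 5 can have 404 codewords.


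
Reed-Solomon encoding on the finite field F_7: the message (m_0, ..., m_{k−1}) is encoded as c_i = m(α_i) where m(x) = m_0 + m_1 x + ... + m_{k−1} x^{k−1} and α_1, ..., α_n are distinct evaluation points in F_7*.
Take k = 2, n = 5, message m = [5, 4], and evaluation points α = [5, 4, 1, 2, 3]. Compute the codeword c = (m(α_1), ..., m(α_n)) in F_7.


c = [4, 0, 2, 6, 3]

Message polynomial: m(x) = 5 + 4·x (mod 7).
For each evaluation point α_i, compute m(α_i) mod 7:
  α_1 = 5: Horner steps 4 → 4, so m(5) = 4.
  α_2 = 4: Horner steps 4 → 0, so m(4) = 0.
  α_3 = 1: Horner steps 4 → 2, so m(1) = 2.
  α_4 = 2: Horner steps 4 → 6, so m(2) = 6.
  α_5 = 3: Horner steps 4 → 3, so m(3) = 3.
Codeword c = [4, 0, 2, 6, 3] ∈ F_7^5.


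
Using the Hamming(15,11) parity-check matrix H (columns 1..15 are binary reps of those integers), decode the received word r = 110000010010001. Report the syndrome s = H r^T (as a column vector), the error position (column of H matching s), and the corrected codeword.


s = (1, 1, 1, 1)^T, error position = 15, corrected codeword c = 110000010010000

Compute s = H r^T mod 2 one row at a time:
  s_1 = 1 + 0 + 0 + 1 + 0 + 0 + 0 + 1 = 3 ≡ 1 (mod 2).
  s_2 = 0 + 0 + 0 + 0 + 0 + 0 + 0 + 1 = 1 ≡ 1 (mod 2).
  s_3 = 1 + 0 + 0 + 0 + 0 + 1 + 0 + 1 = 3 ≡ 1 (mod 2).
  s_4 = 1 + 0 + 0 + 0 + 0 + 1 + 0 + 1 = 3 ≡ 1 (mod 2).
s = (1, 1, 1, 1)^T — this equals column 15 of H (binary 1111), so error is at position 15.
Correct: flip bit 15 of r = 110000010010001 to get c = 110000010010000.


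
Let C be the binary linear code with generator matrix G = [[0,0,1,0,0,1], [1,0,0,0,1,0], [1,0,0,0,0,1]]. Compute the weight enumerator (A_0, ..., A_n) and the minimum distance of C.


Weight distribution: A_0 = 1, A_2 = 6, A_4 = 1. Minimum distance d = 2.

Enumerate all 2^3 = 8 messages m ∈ F_2^3.
For each, compute codeword c = mG in F_2^6, then tally its weight.
  m = 000 → c = 000000, weight = 0.
  m = 100 → c = 001001, weight = 2.
  m = 010 → c = 100010, weight = 2.
  m = 110 → c = 101011, weight = 4.
  m = 001 → c = 100001, weight = 2.
  m = 101 → c = 101000, weight = 2.
  m = 011 → c = 000011, weight = 2.
  m = 111 → c = 001010, weight = 2.
Tally weights:
  weight 0: 1 codewords.
  weight 2: 6 codewords.
  weight 4: 1 codewords.
Minimum distance d = smallest w > 0 with A_w > 0 = 2.
Sanity: Σ A_w = 8 = 2^3 = 8 ✓.


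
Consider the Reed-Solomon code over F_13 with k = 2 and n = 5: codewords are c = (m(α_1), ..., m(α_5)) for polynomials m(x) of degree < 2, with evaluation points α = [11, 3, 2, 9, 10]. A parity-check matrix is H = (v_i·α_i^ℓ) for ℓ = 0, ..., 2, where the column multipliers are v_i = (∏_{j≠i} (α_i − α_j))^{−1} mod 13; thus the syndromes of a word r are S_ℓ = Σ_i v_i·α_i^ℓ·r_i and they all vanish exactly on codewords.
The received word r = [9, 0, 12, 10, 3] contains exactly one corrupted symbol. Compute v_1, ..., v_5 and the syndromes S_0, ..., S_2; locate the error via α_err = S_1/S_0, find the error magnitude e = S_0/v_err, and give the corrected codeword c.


S = (7, 1, 2), error at position 3, error magnitude e = 5, c = [9, 0, 7, 10, 3].

Step 1: column multipliers v_i = (∏_{j≠i}(α_i − α_j))^{−1} mod 13.
  i = 1 (α = 11): (11−3)(11−2)(11−9)(11−10) = 8·9·2·1 = 144 ≡ 1, so v_1 = 1^{−1} = 1 (mod 13).
  i = 2 (α = 3): (3−11)(3−2)(3−9)(3−10) = (−8)·1·(−6)·(−7) = −336 ≡ 2, so v_2 = 2^{−1} = 7 (mod 13).
  i = 3 (α = 2): (2−11)(2−3)(2−9)(2−10) = (−9)·(−1)·(−7)·(−8) = 504 ≡ 10, so v_3 = 10^{−1} = 4 (mod 13).
  i = 4 (α = 9): (9−11)(9−3)(9−2)(9−10) = (−2)·6·7·(−1) = 84 ≡ 6, so v_4 = 6^{−1} = 11 (mod 13).
  i = 5 (α = 10): (10−11)(10−3)(10−2)(10−9) = (−1)·7·8·1 = −56 ≡ 9, so v_5 = 9^{−1} = 3 (mod 13).
  v = [1, 7, 4, 11, 3].
Step 2: syndromes of r = [9, 0, 12, 10, 3] (all sums mod 13).
  S_0 = Σ v_i r_i = 1·9 + 7·0 + 4·12 + 11·10 + 3·3 = 176 ≡ 7.
  S_1 = Σ v_i α_i r_i = 1·11·9 + 7·3·0 + 4·2·12 + 11·9·10 + 3·10·3 = 1275 ≡ 1.
  α_i^2 mod 13 = [4, 9, 4, 3, 9].
  S_2 = Σ v_i α_i^2 r_i = 1·4·9 + 7·9·0 + 4·4·12 + 11·3·10 + 3·9·3 = 639 ≡ 2.
  S = (7, 1, 2) ≠ 0, so r is not a codeword (an error is present).
Step 3: locate the error. For a single error e at position i, S_ℓ = v_i·e·α_i^ℓ, so α_err = S_1/S_0.
  S_0^{−1} = 7^{−1} = 2 (mod 13), so α_err = 1·2 = 2 ≡ 2 = α_3. Error position i = 3.
  Consistency check: S_2/S_1 = 2·1 = 2 ≡ 2 = α_err ✓ (single-error assumption holds).
Step 4: error magnitude e = S_0/v_3 = S_0·∏_{j≠3}(α_3 − α_j) = 7·10 = 70 ≡ 5 (mod 13).
Step 5: correct position 3: c_3 = r_3 − e = 12 − 5 ≡ 7 (mod 13). Hence c = [9, 0, 7, 10, 3].
  Check: interpolating c through the α_i gives m(x) = 8 + 6·x (degree < 2) with m(α_i) = c_i for every i, so c is indeed a codeword.


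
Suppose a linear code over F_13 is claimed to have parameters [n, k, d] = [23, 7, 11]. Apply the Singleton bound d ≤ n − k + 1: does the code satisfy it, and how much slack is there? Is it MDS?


Singleton RHS = n − k + 1 = 17, slack = 6, bound satisfied, not MDS.

Singleton bound: d ≤ n − k + 1.
Here n = 23, k = 7, so n − k + 1 = 17.
Given d = 11, check d ≤ 17: YES.
Slack = (n − k + 1) − d = 6.
The code is NOT MDS (slack = 6 > 0).
Description: the claimed parameters are [23, 7, 11]_13; such a code would be non-MDS.


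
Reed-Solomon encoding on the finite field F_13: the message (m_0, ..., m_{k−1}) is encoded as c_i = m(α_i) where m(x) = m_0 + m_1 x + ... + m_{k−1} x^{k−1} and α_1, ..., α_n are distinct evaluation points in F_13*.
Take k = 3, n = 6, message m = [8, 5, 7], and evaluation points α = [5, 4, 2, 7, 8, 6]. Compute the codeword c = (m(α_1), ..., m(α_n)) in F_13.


c = [0, 10, 7, 9, 2, 4]

Message polynomial: m(x) = 8 + 5·x + 7·x^2 (mod 13).
For each evaluation point α_i, compute m(α_i) mod 13:
  α_1 = 5: Horner steps 7 → 1 → 0, so m(5) = 0.
  α_2 = 4: Horner steps 7 → 7 → 10, so m(4) = 10.
  α_3 = 2: Horner steps 7 → 6 → 7, so m(2) = 7.
  α_4 = 7: Horner steps 7 → 2 → 9, so m(7) = 9.
  α_5 = 8: Horner steps 7 → 9 → 2, so m(8) = 2.
  α_6 = 6: Horner steps 7 → 8 → 4, so m(6) = 4.
Codeword c = [0, 10, 7, 9, 2, 4] ∈ F_13^6.


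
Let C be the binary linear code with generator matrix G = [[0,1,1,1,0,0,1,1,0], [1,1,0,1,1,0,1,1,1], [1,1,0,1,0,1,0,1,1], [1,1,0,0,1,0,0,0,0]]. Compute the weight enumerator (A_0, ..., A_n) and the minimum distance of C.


Weight distribution: A_0 = 1, A_3 = 3, A_4 = 3, A_5 = 4, A_6 = 4, A_7 = 1. Minimum distance d = 3.

Enumerate all 2^4 = 16 messages m ∈ F_2^4.
For each, compute codeword c = mG in F_2^9, then tally its weight.
  m = 0000 → c = 000000000, weight = 0.
  m = 1000 → c = 011100110, weight = 5.
  m = 0100 → c = 110110111, weight = 7.
  m = 1100 → c = 101010001, weight = 4.
  m = 0010 → c = 110101011, weight = 6.
  m = 1010 → c = 101001101, weight = 5.
  m = 0110 → c = 000011100, weight = 3.
  m = 1110 → c = 011111010, weight = 6.
  m = 0001 → c = 110010000, weight = 3.
  m = 1001 → c = 101110110, weight = 6.
  m = 0101 → c = 000100111, weight = 4.
  m = 1101 → c = 011000001, weight = 3.
  m = 0011 → c = 000111011, weight = 5.
  m = 1011 → c = 011011101, weight = 6.
  m = 0111 → c = 110001100, weight = 4.
  m = 1111 → c = 101101010, weight = 5.
Tally weights:
  weight 0: 1 codewords.
  weight 3: 3 codewords.
  weight 4: 3 codewords.
  weight 5: 4 codewords.
  weight 6: 4 codewords.
  weight 7: 1 codewords.
Minimum distance d = smallest w > 0 with A_w > 0 = 3.
Sanity: Σ A_w = 16 = 2^4 = 16 ✓.
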